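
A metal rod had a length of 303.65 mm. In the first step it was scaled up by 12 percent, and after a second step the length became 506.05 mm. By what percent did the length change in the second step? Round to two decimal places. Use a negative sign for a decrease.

48.80%

After the first step: 303.65 × 1.12 = 340.088.
Second-step multiplier: 506.05 ÷ 340.088 ≈ 1.487997.
That is a change of 48.80%.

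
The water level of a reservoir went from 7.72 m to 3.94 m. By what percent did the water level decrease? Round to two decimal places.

48.96%

Change: 3.94 − 7.72 = -3.78.
Relative to the original: -3.78 ÷ 7.72 ≈ -48.96%.
So the water level decreased by 48.96%.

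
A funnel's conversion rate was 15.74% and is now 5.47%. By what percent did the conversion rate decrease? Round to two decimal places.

The change is 5.47 − 15.74 = -10.27 percentage points.
Relative to the original 15.74%, that is -10.27 ÷ 15.74 ≈ -65.25%.
So the conversion rate fell by 65.25%.

65.25%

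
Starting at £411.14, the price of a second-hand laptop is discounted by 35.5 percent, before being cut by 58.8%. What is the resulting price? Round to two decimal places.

Each change multiplies by a factor: 0.645 × 0.412 = 0.26574.
£411.14 × 0.26574 = £109.2563436 ≈ £109.26.

£109.26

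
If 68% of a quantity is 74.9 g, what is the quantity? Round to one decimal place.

110.1 g

74.9 g ÷ 0.68 ≈ 110.1 g.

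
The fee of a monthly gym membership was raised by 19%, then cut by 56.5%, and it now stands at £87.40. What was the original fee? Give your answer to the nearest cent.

£168.84

The overall multiplier applied was 1.19 × 0.435 = 0.51765.
So the original fee was £87.40 ÷ 0.51765 ≈ £168.84.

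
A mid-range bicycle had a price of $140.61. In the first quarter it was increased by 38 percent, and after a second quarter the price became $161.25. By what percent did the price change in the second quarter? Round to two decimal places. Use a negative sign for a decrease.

After the first quarter: $140.61 × 1.38 = $194.0418.
Second-quarter multiplier: $161.25 ÷ $194.0418 ≈ 0.831007.
That is a change of -16.90%.

-16.90%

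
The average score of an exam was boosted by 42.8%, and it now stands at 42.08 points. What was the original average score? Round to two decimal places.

The overall multiplier applied was 1.428.
So the original average score was 42.08 ÷ 1.428 ≈ 29.47 points.

29.47 points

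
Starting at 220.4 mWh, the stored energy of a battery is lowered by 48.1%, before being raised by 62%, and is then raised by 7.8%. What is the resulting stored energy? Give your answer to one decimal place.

199.8 mWh

Each change multiplies by a factor: 0.519 × 1.62 × 1.078 = 0.90636084.
220.4 × 0.90636084 = 199.761929136 ≈ 199.8.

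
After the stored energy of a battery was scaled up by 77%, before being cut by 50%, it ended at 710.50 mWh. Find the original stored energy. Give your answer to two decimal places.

802.82 mWh

The overall multiplier applied was 1.77 × 0.5 = 0.885.
So the original stored energy was 710.50 ÷ 0.885 ≈ 802.82 mWh.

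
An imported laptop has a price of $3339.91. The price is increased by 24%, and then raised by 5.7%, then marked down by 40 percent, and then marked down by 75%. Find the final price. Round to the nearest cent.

Each change multiplies by a factor: 1.24 × 1.057 × 0.6 × 0.25 = 0.196602.
$3339.91 × 0.196602 = $656.63298582 ≈ $656.63.

$656.63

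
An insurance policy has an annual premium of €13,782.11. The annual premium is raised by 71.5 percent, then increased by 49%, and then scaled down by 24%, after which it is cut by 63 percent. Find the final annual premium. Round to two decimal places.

€9,903.33

Each change multiplies by a factor: 1.715 × 1.49 × 0.76 × 0.37 = 0.71856442.
€13,782.11 × 0.71856442 = €9903.3338785262 ≈ €9,903.33.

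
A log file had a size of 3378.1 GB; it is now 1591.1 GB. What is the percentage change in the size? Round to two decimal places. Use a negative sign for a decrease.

-52.90%

Change: 1591.1 − 3378.1 = -1787.0.
Relative to the original: -1787.0 ÷ 3378.1 ≈ -52.90%.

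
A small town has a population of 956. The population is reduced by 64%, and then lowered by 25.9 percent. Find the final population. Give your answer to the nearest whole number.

Each change multiplies by a factor: 0.36 × 0.741 = 0.26676.
956 × 0.26676 = 255.02256 ≈ 255.

255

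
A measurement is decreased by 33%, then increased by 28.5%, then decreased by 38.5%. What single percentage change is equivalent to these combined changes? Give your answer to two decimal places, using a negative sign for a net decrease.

The combined multiplier is 0.67 × 1.285 × 0.615 = 0.52948425.
That corresponds to a decrease of 47.05%.

-47.05%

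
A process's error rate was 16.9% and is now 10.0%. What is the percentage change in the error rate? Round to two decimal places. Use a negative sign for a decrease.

The change is 10.0 − 16.9 = -6.9 percentage points.
Relative to the original 16.9%, that is -6.9 ÷ 16.9 ≈ -40.83%.

-40.83%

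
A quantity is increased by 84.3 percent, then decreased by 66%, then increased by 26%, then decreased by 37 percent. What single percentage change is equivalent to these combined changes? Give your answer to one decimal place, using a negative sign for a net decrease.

An 84.3% increase multiplies by 1.843.
Then a 66% decrease: 1.843 × 0.34 = 0.62662.
Then a 26% increase: 0.62662 × 1.26 = 0.7895412.
Then a 37% decrease: 0.7895412 × 0.63 = 0.497410956.
Overall factor 0.497410956, i.e. -50.3%.

-50.3%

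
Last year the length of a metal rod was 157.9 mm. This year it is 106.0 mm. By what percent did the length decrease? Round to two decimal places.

32.87%

Change: 106.0 − 157.9 = -51.9.
Relative to the original: -51.9 ÷ 157.9 ≈ -32.87%.
So the length decreased by 32.87%.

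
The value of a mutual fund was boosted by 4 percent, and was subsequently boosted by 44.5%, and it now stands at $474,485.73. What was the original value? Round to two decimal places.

$315,734.45

Undoing the 44.5% increase: $474,485.73 ÷ 1.445 ≈ $328363.82699.
Undoing the 4% increase: $328363.82699 ÷ 1.04 ≈ $315,734.45.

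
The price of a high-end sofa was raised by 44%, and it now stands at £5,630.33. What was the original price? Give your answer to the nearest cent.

£3,909.95

The overall multiplier applied was 1.44.
So the original price was £5,630.33 ÷ 1.44 ≈ £3,909.95.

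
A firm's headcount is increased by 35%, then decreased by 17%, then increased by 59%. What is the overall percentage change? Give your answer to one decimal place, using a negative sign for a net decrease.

78.2%

The combined multiplier is 1.35 × 0.83 × 1.59 = 1.781595.
That corresponds to an increase of 78.2%.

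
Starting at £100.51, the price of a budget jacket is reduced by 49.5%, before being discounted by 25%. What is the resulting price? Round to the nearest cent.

Apply the 49.5% decrease: £100.51 × 0.505 = £50.75755.
Apply the 25% decrease: £50.75755 × 0.75 = £38.0681625 ≈ £38.07.

£38.07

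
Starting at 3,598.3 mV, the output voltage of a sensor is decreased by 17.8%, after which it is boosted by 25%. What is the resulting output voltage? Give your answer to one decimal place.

Each change multiplies by a factor: 0.822 × 1.25 = 1.0275.
3,598.3 × 1.0275 = 3697.25325 ≈ 3,697.3.

3,697.3 mV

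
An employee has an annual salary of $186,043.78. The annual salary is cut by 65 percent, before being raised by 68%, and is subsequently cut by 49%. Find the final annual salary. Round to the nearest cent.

65% decrease: $186,043.78 × 0.35 = $65115.323.
After the 68% increase: $65115.323 × 1.68 = $109393.74264.
After the 49% decrease: $109393.74264 × 0.51 = $55790.8087464 ≈ $55,790.81.

$55,790.81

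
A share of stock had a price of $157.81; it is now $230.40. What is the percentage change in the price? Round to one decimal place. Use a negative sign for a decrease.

Change: $230.40 − $157.81 = $72.59.
Relative to the original: $72.59 ÷ $157.81 ≈ 46.0%.

46.0%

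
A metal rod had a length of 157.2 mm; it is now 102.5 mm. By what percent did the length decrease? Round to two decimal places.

34.80%

Change: 102.5 − 157.2 = -54.7.
Relative to the original: -54.7 ÷ 157.2 ≈ -34.80%.
So the length decreased by 34.80%.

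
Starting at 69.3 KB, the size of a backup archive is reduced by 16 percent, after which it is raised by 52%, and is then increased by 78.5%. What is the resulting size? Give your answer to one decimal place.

157.9 KB

Apply the 16% decrease: 69.3 × 0.84 = 58.212.
Apply the 52% increase: 58.212 × 1.52 = 88.48224.
78.5% increase: 88.48224 × 1.785 = 157.9407984 ≈ 157.9.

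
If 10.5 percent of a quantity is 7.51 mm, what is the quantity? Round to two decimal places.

71.52 mm

7.51 mm ÷ 0.105 ≈ 71.52 mm.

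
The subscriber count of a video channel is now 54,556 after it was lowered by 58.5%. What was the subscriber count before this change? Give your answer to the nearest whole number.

The overall multiplier applied was 0.415.
So the original subscriber count was 54,556 ÷ 0.415 ≈ 131,460.

131,460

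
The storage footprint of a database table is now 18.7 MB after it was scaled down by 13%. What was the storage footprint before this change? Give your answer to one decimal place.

21.5 MB

The overall multiplier applied was 0.87.
So the original storage footprint was 18.7 ÷ 0.87 ≈ 21.5 MB.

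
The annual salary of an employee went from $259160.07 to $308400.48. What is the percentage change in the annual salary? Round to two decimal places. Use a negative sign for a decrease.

Change: $308400.48 − $259160.07 = $49240.41.
Relative to the original: $49240.41 ÷ $259160.07 ≈ 19.00%.

19.00%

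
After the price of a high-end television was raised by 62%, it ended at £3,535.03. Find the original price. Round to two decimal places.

The overall multiplier applied was 1.62.
So the original price was £3,535.03 ÷ 1.62 ≈ £2,182.12.

£2,182.12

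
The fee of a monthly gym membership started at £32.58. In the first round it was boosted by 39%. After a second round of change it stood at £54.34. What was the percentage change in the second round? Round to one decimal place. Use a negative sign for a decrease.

20.0%

After the first round: £32.58 × 1.39 = £45.2862.
Second-round multiplier: £54.34 ÷ £45.2862 ≈ 1.19992.
That is a change of 20.0%.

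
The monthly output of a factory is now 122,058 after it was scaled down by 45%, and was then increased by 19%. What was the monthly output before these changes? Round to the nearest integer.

186,490

Undoing the 19% increase: 122,058 ÷ 1.19 ≈ 102569.747899.
Undoing the 45% decrease: 102569.747899 ÷ 0.55 ≈ 186,490.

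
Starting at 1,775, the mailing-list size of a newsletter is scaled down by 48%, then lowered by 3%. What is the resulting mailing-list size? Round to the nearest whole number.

Each change multiplies by a factor: 0.52 × 0.97 = 0.5044.
1,775 × 0.5044 = 895.31 ≈ 895.

895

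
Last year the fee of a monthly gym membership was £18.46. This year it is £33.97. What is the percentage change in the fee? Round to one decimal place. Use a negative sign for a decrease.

Change: £33.97 − £18.46 = £15.51.
Relative to the original: £15.51 ÷ £18.46 ≈ 84.0%.

84.0%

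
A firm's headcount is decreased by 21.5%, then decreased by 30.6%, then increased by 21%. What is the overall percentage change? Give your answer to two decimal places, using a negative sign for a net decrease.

-34.08%

A 21.5% decrease multiplies by 0.785.
Then a 30.6% decrease: 0.785 × 0.694 = 0.54479.
Then a 21% increase: 0.54479 × 1.21 = 0.6591959.
Overall factor 0.6591959, i.e. -34.08%.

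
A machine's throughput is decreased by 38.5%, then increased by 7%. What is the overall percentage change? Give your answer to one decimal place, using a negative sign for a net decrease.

-34.2%

The combined multiplier is 0.615 × 1.07 = 0.65805.
That corresponds to a decrease of 34.2%.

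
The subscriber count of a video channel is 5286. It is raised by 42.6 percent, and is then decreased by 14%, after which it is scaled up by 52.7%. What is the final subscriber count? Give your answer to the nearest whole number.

Each change multiplies by a factor: 1.426 × 0.86 × 1.527 = 1.87265172.
5286 × 1.87265172 = 9898.83699192 ≈ 9899.

9899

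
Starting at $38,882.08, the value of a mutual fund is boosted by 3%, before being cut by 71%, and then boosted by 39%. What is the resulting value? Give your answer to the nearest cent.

$16,143.57

3% increase: $38,882.08 × 1.03 = $40048.5424.
Apply the 71% decrease: $40048.5424 × 0.29 = $11614.077296.
Apply the 39% increase: $11614.077296 × 1.39 = $16143.56744144 ≈ $16,143.57.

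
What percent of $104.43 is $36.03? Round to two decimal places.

34.50%

$36.03 ÷ $104.43 ≈ 34.50%.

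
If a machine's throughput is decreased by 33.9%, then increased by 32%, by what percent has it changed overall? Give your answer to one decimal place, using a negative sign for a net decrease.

The combined multiplier is 0.661 × 1.32 = 0.87252.
That corresponds to a decrease of 12.7%.

-12.7%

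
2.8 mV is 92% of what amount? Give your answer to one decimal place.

2.8 mV ÷ 0.92 ≈ 3.0 mV.

3.0 mV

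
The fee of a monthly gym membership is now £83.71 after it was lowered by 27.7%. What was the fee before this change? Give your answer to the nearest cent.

The overall multiplier applied was 0.723.
So the original fee was £83.71 ÷ 0.723 ≈ £115.78.

£115.78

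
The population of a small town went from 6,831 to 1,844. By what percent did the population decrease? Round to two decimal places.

73.01%

Change: 1,844 − 6,831 = -4,987.
Relative to the original: -4,987 ÷ 6,831 ≈ -73.01%.
So the population decreased by 73.01%.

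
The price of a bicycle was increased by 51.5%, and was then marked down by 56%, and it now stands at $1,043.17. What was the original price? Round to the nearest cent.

$1,564.91

Undoing the 56% decrease: $1,043.17 ÷ 0.44 ≈ $2370.840909.
Undoing the 51.5% increase: $2370.840909 ÷ 1.515 ≈ $1,564.91.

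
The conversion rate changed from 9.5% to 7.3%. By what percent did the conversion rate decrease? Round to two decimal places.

The change is 7.3 − 9.5 = -2.2 percentage points.
Relative to the original 9.5%, that is -2.2 ÷ 9.5 ≈ -23.16%.
So the conversion rate fell by 23.16%.

23.16%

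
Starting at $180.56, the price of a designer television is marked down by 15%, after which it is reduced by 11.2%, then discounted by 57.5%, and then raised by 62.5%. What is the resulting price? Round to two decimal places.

Apply the 15% decrease: $180.56 × 0.85 = $153.476.
After the 11.2% decrease: $153.476 × 0.888 = $136.286688.
57.5% decrease: $136.286688 × 0.425 = $57.9218424.
After the 62.5% increase: $57.9218424 × 1.625 = $94.1229939 ≈ $94.12.

$94.12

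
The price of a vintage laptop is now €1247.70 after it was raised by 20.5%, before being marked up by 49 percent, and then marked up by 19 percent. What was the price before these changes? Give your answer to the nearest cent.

€583.97

The overall multiplier applied was 1.205 × 1.49 × 1.19 = 2.1365855.
So the original price was €1247.70 ÷ 2.1365855 ≈ €583.97.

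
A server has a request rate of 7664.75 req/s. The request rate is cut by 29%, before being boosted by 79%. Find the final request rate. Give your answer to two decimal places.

Each change multiplies by a factor: 0.71 × 1.79 = 1.2709.
7664.75 × 1.2709 = 9741.130775 ≈ 9741.13.

9741.13 req/s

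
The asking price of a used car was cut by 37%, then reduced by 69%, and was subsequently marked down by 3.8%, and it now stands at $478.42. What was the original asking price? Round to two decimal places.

$2546.43

The overall multiplier applied was 0.63 × 0.31 × 0.962 = 0.1878786.
So the original asking price was $478.42 ÷ 0.1878786 ≈ $2546.43.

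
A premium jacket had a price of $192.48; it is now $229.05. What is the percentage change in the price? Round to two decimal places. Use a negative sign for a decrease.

19.00%

Change: $229.05 − $192.48 = $36.57.
Relative to the original: $36.57 ÷ $192.48 ≈ 19.00%.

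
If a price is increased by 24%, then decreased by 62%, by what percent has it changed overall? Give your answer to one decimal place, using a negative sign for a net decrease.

-52.9%

The combined multiplier is 1.24 × 0.38 = 0.4712.
That corresponds to a decrease of 52.9%.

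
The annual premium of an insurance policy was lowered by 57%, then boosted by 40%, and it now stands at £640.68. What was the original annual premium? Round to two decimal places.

Undoing the 40% increase: £640.68 ÷ 1.4 ≈ £457.628571.
Undoing the 57% decrease: £457.628571 ÷ 0.43 ≈ £1,064.25.

£1,064.25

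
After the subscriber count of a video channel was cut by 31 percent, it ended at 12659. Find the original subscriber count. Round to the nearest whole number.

The overall multiplier applied was 0.69.
So the original subscriber count was 12659 ÷ 0.69 ≈ 18346.

18346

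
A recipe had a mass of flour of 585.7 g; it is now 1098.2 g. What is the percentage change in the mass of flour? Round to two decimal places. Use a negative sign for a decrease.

87.50%

Change: 1098.2 − 585.7 = 512.5.
Relative to the original: 512.5 ÷ 585.7 ≈ 87.50%.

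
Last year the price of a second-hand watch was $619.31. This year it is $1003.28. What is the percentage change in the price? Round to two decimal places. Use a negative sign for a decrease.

Change: $1003.28 − $619.31 = $383.97.
Relative to the original: $383.97 ÷ $619.31 ≈ 62.00%.

62.00%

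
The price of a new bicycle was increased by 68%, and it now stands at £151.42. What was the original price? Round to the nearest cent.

The overall multiplier applied was 1.68.
So the original price was £151.42 ÷ 1.68 ≈ £90.13.

£90.13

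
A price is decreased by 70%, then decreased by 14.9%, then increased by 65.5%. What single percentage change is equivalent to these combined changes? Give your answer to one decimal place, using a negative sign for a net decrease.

A 70% decrease multiplies by 0.3.
Then a 14.9% decrease: 0.3 × 0.851 = 0.2553.
Then a 65.5% increase: 0.2553 × 1.655 = 0.4225215.
Overall factor 0.4225215, i.e. -57.7%.

-57.7%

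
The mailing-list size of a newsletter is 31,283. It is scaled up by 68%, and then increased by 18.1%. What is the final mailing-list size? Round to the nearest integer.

62,068

After the 68% increase: 31,283 × 1.68 = 52555.44.
18.1% increase: 52555.44 × 1.181 = 62067.97464 ≈ 62,068.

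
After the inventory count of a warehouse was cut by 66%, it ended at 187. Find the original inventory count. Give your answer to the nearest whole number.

550

The overall multiplier applied was 0.34.
So the original inventory count was 187 ÷ 0.34 = 550.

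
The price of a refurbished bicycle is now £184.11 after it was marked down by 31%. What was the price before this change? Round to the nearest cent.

The overall multiplier applied was 0.69.
So the original price was £184.11 ÷ 0.69 ≈ £266.83.

£266.83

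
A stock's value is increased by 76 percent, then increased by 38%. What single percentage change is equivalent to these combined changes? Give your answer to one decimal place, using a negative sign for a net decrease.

A 76% increase multiplies by 1.76.
Then a 38% increase: 1.76 × 1.38 = 2.4288.
Overall factor 2.4288, i.e. 142.9%.

142.9%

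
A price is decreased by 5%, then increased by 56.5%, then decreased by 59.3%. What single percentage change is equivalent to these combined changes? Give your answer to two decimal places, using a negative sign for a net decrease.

-39.49%

The combined multiplier is 0.95 × 1.565 × 0.407 = 0.60510725.
That corresponds to a decrease of 39.49%.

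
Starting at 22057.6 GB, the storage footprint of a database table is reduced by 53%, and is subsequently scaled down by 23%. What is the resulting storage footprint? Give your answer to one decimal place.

7982.6 GB

After the 53% decrease: 22057.6 × 0.47 = 10367.072.
Apply the 23% decrease: 10367.072 × 0.77 = 7982.64544 ≈ 7982.6.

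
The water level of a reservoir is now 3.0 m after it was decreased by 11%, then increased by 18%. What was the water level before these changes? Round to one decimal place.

2.9 m

The overall multiplier applied was 0.89 × 1.18 = 1.0502.
So the original water level was 3.0 ÷ 1.0502 ≈ 2.9 m.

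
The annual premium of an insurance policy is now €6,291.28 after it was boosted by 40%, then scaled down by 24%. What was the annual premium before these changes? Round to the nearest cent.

Undoing the 24% decrease: €6,291.28 ÷ 0.76 = €8278.
Undoing the 40% increase: €8278 ÷ 1.4 ≈ €5,912.86.

€5,912.86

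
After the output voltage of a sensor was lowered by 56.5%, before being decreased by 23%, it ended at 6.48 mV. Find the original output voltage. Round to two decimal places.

The overall multiplier applied was 0.435 × 0.77 = 0.33495.
So the original output voltage was 6.48 ÷ 0.33495 ≈ 19.35 mV.

19.35 mV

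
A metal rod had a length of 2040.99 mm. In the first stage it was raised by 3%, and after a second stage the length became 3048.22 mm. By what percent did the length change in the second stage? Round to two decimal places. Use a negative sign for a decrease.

45.00%

After the first stage: 2040.99 × 1.03 = 2102.2197.
Second-stage multiplier: 3048.22 ÷ 2102.2197 ≈ 1.450001.
That is a change of 45.00%.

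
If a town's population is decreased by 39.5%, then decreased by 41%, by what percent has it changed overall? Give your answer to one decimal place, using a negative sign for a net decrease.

A 39.5% decrease multiplies by 0.605.
Then a 41% decrease: 0.605 × 0.59 = 0.35695.
Overall factor 0.35695, i.e. -64.3%.

-64.3%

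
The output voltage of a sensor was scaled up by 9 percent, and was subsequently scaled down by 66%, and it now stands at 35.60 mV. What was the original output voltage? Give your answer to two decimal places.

96.06 mV

The overall multiplier applied was 1.09 × 0.34 = 0.3706.
So the original output voltage was 35.60 ÷ 0.3706 ≈ 96.06 mV.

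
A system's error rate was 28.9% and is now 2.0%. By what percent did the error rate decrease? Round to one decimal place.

The change is 2.0 − 28.9 = -26.9 percentage points.
Relative to the original 28.9%, that is -26.9 ÷ 28.9 ≈ -93.1%.
So the error rate fell by 93.1%.

93.1%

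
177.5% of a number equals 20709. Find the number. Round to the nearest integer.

20709 ÷ 1.775 ≈ 11667.

11667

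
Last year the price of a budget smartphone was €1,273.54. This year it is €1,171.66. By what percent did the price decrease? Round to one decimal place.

8.0%

Change: €1,171.66 − €1,273.54 = -€101.88.
Relative to the original: -€101.88 ÷ €1,273.54 ≈ -8.0%.
So the price decreased by 8.0%.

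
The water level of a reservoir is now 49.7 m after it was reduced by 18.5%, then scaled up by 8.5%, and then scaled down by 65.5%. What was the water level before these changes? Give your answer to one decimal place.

The overall multiplier applied was 0.815 × 1.085 × 0.345 = 0.305074875.
So the original water level was 49.7 ÷ 0.305074875 ≈ 162.9 m.

162.9 m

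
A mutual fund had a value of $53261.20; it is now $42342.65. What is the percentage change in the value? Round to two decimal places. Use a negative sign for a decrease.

Change: $42342.65 − $53261.20 = -$10918.55.
Relative to the original: -$10918.55 ÷ $53261.20 ≈ -20.50%.

-20.50%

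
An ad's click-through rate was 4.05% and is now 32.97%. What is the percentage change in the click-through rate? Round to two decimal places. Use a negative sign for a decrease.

714.07%

The change is 32.97 − 4.05 = 28.92 percentage points.
Relative to the original 4.05%, that is 28.92 ÷ 4.05 ≈ 714.07%.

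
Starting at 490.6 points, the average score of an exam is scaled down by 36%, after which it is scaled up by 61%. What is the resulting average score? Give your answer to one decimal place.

Each change multiplies by a factor: 0.64 × 1.61 = 1.0304.
490.6 × 1.0304 = 505.51424 ≈ 505.5.

505.5 points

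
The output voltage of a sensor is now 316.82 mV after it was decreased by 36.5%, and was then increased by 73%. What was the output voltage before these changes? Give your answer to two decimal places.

The overall multiplier applied was 0.635 × 1.73 = 1.09855.
So the original output voltage was 316.82 ÷ 1.09855 ≈ 288.40 mV.

288.40 mV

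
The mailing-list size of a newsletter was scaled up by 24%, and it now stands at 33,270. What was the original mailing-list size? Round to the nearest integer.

The overall multiplier applied was 1.24.
So the original mailing-list size was 33,270 ÷ 1.24 ≈ 26,831.

26,831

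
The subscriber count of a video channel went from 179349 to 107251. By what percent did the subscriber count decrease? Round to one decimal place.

40.2%

Change: 107251 − 179349 = -72098.
Relative to the original: -72098 ÷ 179349 ≈ -40.2%.
So the subscriber count decreased by 40.2%.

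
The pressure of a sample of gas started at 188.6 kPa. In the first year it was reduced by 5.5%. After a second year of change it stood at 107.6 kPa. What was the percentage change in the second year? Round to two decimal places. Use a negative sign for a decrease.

-39.63%

After the first year: 188.6 × 0.945 = 178.227.
Second-year multiplier: 107.6 ÷ 178.227 ≈ 0.603724.
That is a change of -39.63%.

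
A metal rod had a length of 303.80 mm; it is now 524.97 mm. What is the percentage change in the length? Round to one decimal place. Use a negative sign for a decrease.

Change: 524.97 − 303.80 = 221.17.
Relative to the original: 221.17 ÷ 303.80 ≈ 72.8%.

72.8%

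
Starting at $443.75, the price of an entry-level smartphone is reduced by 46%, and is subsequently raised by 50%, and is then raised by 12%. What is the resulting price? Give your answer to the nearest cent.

$402.57

Each change multiplies by a factor: 0.54 × 1.5 × 1.12 = 0.9072.
$443.75 × 0.9072 = $402.57.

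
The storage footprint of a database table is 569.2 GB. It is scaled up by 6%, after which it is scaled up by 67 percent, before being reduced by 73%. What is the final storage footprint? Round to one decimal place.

Each change multiplies by a factor: 1.06 × 1.67 × 0.27 = 0.477954.
569.2 × 0.477954 = 272.0514168 ≈ 272.1.

272.1 GB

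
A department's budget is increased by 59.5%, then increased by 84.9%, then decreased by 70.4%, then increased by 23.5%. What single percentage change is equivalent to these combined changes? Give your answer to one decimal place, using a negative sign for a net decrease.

7.8%

The combined multiplier is 1.595 × 1.849 × 0.296 × 1.235 = 1.0780931018.
That corresponds to an increase of 7.8%.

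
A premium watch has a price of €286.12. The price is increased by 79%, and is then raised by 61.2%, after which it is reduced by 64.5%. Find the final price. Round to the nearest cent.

After the 79% increase: €286.12 × 1.79 = €512.1548.
Apply the 61.2% increase: €512.1548 × 1.612 = €825.5935376.
64.5% decrease: €825.5935376 × 0.355 = €293.085705848 ≈ €293.09.

€293.09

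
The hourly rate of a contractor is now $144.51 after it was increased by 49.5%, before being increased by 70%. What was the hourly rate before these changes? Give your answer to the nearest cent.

Undoing the 70% increase: $144.51 ÷ 1.7 ≈ $85.005882.
Undoing the 49.5% increase: $85.005882 ÷ 1.495 ≈ $56.86.

$56.86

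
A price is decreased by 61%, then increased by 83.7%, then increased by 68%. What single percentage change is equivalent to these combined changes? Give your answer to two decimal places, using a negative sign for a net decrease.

A 61% decrease multiplies by 0.39.
Then an 83.7% increase: 0.39 × 1.837 = 0.71643.
Then a 68% increase: 0.71643 × 1.68 = 1.2036024.
Overall factor 1.2036024, i.e. 20.36%.

20.36%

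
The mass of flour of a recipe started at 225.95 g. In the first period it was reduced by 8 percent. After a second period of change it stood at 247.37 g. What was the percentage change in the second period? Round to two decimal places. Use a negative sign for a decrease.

After the first period: 225.95 × 0.92 = 207.874.
Second-period multiplier: 247.37 ÷ 207.874 ≈ 1.19.
That is a change of 19.00%.

19.00%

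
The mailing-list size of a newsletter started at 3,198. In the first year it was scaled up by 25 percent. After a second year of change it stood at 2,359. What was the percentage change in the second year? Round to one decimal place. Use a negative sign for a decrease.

After the first year: 3,198 × 1.25 = 3997.5.
Second-year multiplier: 2,359 ÷ 3997.5 ≈ 0.59012.
That is a change of -41.0%.

-41.0%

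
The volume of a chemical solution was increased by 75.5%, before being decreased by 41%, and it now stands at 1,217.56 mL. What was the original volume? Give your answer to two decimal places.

1,175.88 mL

The overall multiplier applied was 1.755 × 0.59 = 1.03545.
So the original volume was 1,217.56 ÷ 1.03545 ≈ 1,175.88 mL.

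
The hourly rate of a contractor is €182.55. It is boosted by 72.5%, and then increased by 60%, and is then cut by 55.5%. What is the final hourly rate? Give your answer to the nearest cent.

€224.21

After the 72.5% increase: €182.55 × 1.725 = €314.89875.
Apply the 60% increase: €314.89875 × 1.6 = €503.838.
After the 55.5% decrease: €503.838 × 0.445 = €224.20791 ≈ €224.21.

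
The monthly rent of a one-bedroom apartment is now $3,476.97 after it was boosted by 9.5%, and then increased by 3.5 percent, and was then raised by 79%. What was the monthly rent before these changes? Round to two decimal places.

$1,713.93

The overall multiplier applied was 1.095 × 1.035 × 1.79 = 2.02865175.
So the original monthly rent was $3,476.97 ÷ 2.02865175 ≈ $1,713.93.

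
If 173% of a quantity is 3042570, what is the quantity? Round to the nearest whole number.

1758711

3042570 ÷ 1.73 ≈ 1758711.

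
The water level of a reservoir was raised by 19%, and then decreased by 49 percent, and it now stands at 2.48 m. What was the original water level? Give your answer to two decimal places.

4.09 m

Undoing the 49% decrease: 2.48 ÷ 0.51 ≈ 4.862745.
Undoing the 19% increase: 4.862745 ÷ 1.19 ≈ 4.09 m.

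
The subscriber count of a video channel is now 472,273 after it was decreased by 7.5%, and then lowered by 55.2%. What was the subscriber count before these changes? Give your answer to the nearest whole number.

1,139,655

Undoing the 55.2% decrease: 472,273 ÷ 0.448 ≈ 1054180.803571.
Undoing the 7.5% decrease: 1054180.803571 ÷ 0.925 ≈ 1,139,655.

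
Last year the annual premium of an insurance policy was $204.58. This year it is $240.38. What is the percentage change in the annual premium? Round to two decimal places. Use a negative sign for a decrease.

17.50%

Change: $240.38 − $204.58 = $35.80.
Relative to the original: $35.80 ÷ $204.58 ≈ 17.50%.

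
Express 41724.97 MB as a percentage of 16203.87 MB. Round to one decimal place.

257.5%

41724.97 MB ÷ 16203.87 MB ≈ 257.5%.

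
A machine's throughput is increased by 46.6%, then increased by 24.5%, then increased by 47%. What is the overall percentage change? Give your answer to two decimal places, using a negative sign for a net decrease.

168.30%

A 46.6% increase multiplies by 1.466.
Then a 24.5% increase: 1.466 × 1.245 = 1.82517.
Then a 47% increase: 1.82517 × 1.47 = 2.6829999.
Overall factor 2.6829999, i.e. 168.30%.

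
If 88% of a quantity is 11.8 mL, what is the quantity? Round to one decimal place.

11.8 mL ÷ 0.88 ≈ 13.4 mL.

13.4 mL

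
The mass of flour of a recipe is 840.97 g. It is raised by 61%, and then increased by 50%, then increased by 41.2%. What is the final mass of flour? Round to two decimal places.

2867.69 g

After the 61% increase: 840.97 × 1.61 = 1353.9617.
50% increase: 1353.9617 × 1.5 = 2030.94255.
Apply the 41.2% increase: 2030.94255 × 1.412 = 2867.6908806 ≈ 2867.69.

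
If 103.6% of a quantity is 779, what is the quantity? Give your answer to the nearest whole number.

752

779 ÷ 1.036 ≈ 752.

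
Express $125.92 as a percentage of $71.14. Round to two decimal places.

177.00%

$125.92 ÷ $71.14 ≈ 177.00%.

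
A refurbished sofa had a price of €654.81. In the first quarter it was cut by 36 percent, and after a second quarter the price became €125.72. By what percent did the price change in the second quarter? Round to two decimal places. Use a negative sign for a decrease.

-70.00%

After the first quarter: €654.81 × 0.64 = €419.0784.
Second-quarter multiplier: €125.72 ÷ €419.0784 ≈ 0.299992.
That is a change of -70.00%.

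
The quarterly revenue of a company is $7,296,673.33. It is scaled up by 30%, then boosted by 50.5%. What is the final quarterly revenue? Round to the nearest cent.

Each change multiplies by a factor: 1.3 × 1.505 = 1.9565.
$7,296,673.33 × 1.9565 = $14275941.370145 ≈ $14,275,941.37.

$14,275,941.37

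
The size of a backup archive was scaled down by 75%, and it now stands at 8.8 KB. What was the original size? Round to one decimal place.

The overall multiplier applied was 0.25.
So the original size was 8.8 ÷ 0.25 = 35.2 KB.

35.2 KB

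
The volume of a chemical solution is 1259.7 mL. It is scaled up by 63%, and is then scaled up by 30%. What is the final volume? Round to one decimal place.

Apply the 63% increase: 1259.7 × 1.63 = 2053.311.
Apply the 30% increase: 2053.311 × 1.3 = 2669.3043 ≈ 2669.3.

2669.3 mL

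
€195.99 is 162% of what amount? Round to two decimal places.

€195.99 ÷ 1.62 ≈ €120.98.

€120.98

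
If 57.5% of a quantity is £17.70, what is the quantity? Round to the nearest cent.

£30.78

£17.70 ÷ 0.575 ≈ £30.78.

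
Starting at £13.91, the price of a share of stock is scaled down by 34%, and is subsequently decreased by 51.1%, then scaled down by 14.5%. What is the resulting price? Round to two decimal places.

£3.84

Apply the 34% decrease: £13.91 × 0.66 = £9.1806.
After the 51.1% decrease: £9.1806 × 0.489 = £4.4893134.
Apply the 14.5% decrease: £4.4893134 × 0.855 = £3.838362957 ≈ £3.84.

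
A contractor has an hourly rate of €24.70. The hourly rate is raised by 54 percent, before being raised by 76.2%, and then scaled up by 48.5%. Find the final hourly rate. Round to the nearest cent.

€99.53

Apply the 54% increase: €24.70 × 1.54 = €38.038.
After the 76.2% increase: €38.038 × 1.762 = €67.022956.
48.5% increase: €67.022956 × 1.485 = €99.52908966 ≈ €99.53.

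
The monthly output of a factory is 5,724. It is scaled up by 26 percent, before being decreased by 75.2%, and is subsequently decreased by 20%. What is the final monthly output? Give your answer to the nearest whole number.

1,431

After the 26% increase: 5,724 × 1.26 = 7212.24.
75.2% decrease: 7212.24 × 0.248 = 1788.63552.
After the 20% decrease: 1788.63552 × 0.8 = 1430.908416 ≈ 1,431.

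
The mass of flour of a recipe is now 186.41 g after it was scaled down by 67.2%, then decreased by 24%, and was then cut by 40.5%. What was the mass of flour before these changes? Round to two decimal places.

1,256.80 g

Undoing the 40.5% decrease: 186.41 ÷ 0.595 ≈ 313.294118.
Undoing the 24% decrease: 313.294118 ÷ 0.76 ≈ 412.229103.
Undoing the 67.2% decrease: 412.229103 ÷ 0.328 ≈ 1,256.80 g.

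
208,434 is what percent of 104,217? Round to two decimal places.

208,434 ÷ 104,217 = 200.00%.

200.00%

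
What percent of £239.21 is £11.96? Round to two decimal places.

£11.96 ÷ £239.21 ≈ 5.00%.

5.00%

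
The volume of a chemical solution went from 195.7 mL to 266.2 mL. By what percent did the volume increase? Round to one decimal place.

Change: 266.2 − 195.7 = 70.5.
Relative to the original: 70.5 ÷ 195.7 ≈ 36.0%.
So the volume increased by 36.0%.

36.0%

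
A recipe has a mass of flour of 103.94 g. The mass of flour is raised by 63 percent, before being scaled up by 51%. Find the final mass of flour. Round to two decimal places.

255.83 g

Each change multiplies by a factor: 1.63 × 1.51 = 2.4613.
103.94 × 2.4613 = 255.827522 ≈ 255.83.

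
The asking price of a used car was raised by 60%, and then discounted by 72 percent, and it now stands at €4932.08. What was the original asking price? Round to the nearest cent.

€11009.11

Undoing the 72% decrease: €4932.08 ÷ 0.28 ≈ €17614.571429.
Undoing the 60% increase: €17614.571429 ÷ 1.6 ≈ €11009.11.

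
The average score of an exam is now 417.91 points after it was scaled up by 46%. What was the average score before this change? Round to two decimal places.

286.24 points

The overall multiplier applied was 1.46.
So the original average score was 417.91 ÷ 1.46 ≈ 286.24 points.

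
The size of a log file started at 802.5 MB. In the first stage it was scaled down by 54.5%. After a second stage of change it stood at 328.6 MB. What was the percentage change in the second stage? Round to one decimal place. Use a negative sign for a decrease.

-10.0%

After the first stage: 802.5 × 0.455 = 365.1375.
Second-stage multiplier: 328.6 ÷ 365.1375 ≈ 0.89993.
That is a change of -10.0%.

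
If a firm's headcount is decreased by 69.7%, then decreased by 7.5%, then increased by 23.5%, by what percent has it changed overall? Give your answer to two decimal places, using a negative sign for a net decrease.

-65.39%

The combined multiplier is 0.303 × 0.925 × 1.235 = 0.346139625.
That corresponds to a decrease of 65.39%.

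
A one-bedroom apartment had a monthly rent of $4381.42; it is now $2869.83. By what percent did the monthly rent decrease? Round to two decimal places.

34.50%

Change: $2869.83 − $4381.42 = -$1511.59.
Relative to the original: -$1511.59 ÷ $4381.42 ≈ -34.50%.
So the monthly rent decreased by 34.50%.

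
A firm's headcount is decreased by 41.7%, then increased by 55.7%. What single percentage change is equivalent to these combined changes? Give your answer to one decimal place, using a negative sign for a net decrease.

The combined multiplier is 0.583 × 1.557 = 0.907731.
That corresponds to a decrease of 9.2%.

-9.2%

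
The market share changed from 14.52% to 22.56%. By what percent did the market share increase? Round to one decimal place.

55.4%

The change is 22.56 − 14.52 = 8.04 percentage points.
Relative to the original 14.52%, that is 8.04 ÷ 14.52 ≈ 55.4%.
So the market share rose by 55.4%.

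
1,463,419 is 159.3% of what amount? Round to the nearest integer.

1,463,419 ÷ 1.593 ≈ 918,656.

918,656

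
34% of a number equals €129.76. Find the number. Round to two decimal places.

€129.76 ÷ 0.34 ≈ €381.65.

€381.65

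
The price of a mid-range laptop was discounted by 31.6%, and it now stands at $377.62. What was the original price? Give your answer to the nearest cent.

$552.08

The overall multiplier applied was 0.684.
So the original price was $377.62 ÷ 0.684 ≈ $552.08.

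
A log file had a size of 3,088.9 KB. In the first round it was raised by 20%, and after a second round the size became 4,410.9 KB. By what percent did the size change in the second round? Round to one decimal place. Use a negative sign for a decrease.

After the first round: 3,088.9 × 1.2 = 3706.68.
Second-round multiplier: 4,410.9 ÷ 3706.68 ≈ 1.18999.
That is a change of 19.0%.

19.0%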